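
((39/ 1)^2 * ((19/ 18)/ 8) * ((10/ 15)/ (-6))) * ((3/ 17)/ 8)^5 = -86697/ 744413986816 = -0.00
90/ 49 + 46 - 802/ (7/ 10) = -53796/ 49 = -1097.88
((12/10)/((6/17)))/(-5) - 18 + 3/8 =-3661/200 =-18.30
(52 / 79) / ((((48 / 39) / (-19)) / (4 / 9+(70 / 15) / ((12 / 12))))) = -73853 / 1422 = -51.94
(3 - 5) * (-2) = 4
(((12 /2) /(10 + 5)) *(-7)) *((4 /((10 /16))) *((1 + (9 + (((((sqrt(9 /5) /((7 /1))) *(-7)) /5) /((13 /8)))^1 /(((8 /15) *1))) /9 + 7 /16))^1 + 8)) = -1652 /5 + 448 *sqrt(5) /1625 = -329.78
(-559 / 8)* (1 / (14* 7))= -559 / 784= -0.71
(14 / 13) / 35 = 2 / 65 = 0.03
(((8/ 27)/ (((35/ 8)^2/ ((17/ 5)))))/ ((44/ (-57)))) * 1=-41344/ 606375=-0.07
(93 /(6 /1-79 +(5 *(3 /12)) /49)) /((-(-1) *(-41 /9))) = 164052 /586423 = 0.28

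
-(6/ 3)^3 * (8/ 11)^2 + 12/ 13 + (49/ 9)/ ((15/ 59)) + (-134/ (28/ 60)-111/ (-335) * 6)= -26596541641/ 99594495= -267.05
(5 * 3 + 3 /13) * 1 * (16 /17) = 3168 /221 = 14.33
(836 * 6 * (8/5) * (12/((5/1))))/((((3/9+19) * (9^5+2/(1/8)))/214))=154573056/42822125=3.61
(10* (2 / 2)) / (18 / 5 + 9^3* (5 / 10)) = 100 / 3681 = 0.03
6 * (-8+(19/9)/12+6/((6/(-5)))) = -1385/18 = -76.94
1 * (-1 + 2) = 1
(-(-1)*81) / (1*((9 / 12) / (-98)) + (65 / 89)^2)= 251507592 / 1632437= 154.07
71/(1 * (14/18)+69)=639/628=1.02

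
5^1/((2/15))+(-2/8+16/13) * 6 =564/13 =43.38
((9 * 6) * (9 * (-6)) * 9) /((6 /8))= -34992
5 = 5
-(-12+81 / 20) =7.95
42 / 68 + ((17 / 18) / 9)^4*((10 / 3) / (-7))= 75927316559 / 122941435176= 0.62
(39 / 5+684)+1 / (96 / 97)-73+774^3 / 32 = 6955569869 / 480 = 14490770.56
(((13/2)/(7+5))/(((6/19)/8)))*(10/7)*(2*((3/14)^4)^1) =11115/134456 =0.08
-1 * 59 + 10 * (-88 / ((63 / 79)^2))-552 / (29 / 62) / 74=-6212184851 / 4258737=-1458.69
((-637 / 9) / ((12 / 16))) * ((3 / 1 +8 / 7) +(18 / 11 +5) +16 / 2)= -1772.20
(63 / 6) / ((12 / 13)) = 91 / 8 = 11.38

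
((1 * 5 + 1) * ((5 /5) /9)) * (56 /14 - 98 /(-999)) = 8188 /2997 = 2.73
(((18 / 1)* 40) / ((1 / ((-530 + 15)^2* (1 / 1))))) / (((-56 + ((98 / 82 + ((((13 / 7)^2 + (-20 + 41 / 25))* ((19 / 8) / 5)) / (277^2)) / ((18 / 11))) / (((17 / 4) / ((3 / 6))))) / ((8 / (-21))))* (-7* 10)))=12255203206447200000 / 253228410252323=48395.85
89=89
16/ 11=1.45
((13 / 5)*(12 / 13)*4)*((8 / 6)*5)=64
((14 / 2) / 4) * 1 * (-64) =-112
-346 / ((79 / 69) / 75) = -1790550 / 79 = -22665.19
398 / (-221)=-398 / 221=-1.80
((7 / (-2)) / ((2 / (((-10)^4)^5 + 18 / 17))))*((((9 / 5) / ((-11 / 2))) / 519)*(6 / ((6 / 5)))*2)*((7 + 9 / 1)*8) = 4569600000000000000048384 / 32351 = 141250656857593273779.74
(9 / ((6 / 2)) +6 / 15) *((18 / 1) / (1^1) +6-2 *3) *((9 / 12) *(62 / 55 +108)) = 1377459 / 275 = 5008.94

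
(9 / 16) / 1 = 9 / 16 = 0.56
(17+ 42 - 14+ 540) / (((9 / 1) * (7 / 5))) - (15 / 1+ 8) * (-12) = 2257 / 7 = 322.43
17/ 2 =8.50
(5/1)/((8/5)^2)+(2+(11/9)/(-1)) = 1573/576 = 2.73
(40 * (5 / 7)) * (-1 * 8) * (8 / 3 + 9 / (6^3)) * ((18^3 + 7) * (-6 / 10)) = 15181400 / 7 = 2168771.43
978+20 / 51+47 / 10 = 501377 / 510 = 983.09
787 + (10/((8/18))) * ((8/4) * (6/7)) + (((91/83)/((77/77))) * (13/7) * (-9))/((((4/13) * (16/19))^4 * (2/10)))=-190098582247123/9747562496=-19502.17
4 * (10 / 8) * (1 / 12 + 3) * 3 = 185 / 4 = 46.25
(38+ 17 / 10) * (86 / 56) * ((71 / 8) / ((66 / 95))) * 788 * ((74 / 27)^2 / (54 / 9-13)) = -6210700494847 / 9430344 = -658586.84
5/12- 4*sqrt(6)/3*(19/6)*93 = -961.42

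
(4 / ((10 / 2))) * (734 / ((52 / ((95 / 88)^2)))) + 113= 6350403 / 50336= 126.16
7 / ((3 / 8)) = 56 / 3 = 18.67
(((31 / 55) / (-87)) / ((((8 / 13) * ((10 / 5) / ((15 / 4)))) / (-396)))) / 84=1209 / 12992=0.09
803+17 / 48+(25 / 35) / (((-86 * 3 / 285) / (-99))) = 12735461 / 14448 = 881.47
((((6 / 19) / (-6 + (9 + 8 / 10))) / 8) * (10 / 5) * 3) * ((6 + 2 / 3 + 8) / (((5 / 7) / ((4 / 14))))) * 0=0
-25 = -25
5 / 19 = 0.26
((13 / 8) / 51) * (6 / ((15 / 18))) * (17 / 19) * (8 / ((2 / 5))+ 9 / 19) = 15171 / 3610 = 4.20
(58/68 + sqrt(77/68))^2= (29 + sqrt(1309))^2/1156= 3.68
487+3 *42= 613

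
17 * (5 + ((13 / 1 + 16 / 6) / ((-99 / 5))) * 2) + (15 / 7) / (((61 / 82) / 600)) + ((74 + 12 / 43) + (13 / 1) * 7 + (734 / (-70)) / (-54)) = 106441785931 / 54532170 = 1951.91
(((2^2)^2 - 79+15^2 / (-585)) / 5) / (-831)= 824 / 54015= 0.02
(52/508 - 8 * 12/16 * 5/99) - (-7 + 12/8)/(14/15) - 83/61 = 31006103/7158228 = 4.33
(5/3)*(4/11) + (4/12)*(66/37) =1466/1221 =1.20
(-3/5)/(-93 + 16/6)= 9/1355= 0.01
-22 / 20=-11 / 10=-1.10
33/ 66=1/ 2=0.50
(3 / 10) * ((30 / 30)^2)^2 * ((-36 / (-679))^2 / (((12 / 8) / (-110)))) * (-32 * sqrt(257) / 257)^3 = 934281216 * sqrt(257) / 30451297009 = 0.49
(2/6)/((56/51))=17/56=0.30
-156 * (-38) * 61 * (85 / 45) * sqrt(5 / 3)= 2049112 * sqrt(15) / 9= 881797.41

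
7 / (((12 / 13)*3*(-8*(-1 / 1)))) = 0.32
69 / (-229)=-69 / 229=-0.30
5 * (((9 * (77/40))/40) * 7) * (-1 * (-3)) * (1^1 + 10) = 160083/320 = 500.26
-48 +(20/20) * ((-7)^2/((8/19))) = 547/8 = 68.38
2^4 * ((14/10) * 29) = 3248/5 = 649.60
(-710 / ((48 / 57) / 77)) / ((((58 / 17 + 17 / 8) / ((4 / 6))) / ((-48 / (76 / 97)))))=360603320 / 753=478888.87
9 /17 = 0.53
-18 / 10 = -9 / 5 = -1.80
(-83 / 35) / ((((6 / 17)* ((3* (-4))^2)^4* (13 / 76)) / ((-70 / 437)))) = 1411 / 96423395328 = 0.00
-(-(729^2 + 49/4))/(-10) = -2125813/40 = -53145.32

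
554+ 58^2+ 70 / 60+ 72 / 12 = 23551 / 6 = 3925.17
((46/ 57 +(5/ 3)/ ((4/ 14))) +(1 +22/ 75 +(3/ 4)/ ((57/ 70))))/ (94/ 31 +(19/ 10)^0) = 130386/ 59375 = 2.20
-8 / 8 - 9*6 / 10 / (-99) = -52 / 55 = -0.95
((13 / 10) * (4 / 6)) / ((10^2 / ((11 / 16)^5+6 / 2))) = 0.03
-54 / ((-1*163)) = 54 / 163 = 0.33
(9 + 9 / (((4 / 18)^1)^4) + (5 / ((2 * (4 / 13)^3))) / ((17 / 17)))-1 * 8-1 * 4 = 482993 / 128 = 3773.38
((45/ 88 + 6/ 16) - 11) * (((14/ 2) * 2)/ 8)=-17.70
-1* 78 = -78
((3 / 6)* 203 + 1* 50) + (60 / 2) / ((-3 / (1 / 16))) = 1207 / 8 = 150.88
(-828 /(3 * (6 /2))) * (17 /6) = -782 /3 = -260.67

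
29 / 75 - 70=-5221 / 75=-69.61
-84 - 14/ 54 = -2275/ 27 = -84.26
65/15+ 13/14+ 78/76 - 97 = -36194/399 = -90.71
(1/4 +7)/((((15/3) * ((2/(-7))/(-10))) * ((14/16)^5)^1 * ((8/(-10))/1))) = -296960/2401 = -123.68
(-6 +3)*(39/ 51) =-39/ 17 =-2.29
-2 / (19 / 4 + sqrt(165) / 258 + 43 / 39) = -47881704 / 140105231 + 348816* sqrt(165) / 1541157541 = -0.34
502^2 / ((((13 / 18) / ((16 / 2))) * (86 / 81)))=2629136.54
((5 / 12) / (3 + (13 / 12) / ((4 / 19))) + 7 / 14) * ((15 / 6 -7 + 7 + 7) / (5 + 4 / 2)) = 8189 / 10948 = 0.75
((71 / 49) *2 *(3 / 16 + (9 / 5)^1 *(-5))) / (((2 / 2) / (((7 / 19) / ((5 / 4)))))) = -10011 / 1330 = -7.53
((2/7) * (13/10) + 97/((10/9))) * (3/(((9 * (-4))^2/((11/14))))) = 67507/423360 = 0.16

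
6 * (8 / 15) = 16 / 5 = 3.20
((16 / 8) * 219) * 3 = 1314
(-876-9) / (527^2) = -885 / 277729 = -0.00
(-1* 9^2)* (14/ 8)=-567/ 4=-141.75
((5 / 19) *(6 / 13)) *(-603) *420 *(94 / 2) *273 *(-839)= 6291684995400 / 19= 331141315547.37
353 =353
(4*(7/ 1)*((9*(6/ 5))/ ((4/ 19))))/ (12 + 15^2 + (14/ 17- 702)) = -122094/ 39455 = -3.09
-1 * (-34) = 34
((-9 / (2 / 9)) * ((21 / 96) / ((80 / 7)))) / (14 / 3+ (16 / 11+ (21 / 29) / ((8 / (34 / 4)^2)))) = -3798333 / 62037280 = -0.06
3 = 3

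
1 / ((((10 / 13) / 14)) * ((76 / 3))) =273 / 380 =0.72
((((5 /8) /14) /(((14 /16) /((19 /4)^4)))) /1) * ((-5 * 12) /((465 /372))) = -1954815 /1568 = -1246.69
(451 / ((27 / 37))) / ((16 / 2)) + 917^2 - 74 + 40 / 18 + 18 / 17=3087768407 / 3672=840895.54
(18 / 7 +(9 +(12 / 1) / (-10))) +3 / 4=1557 / 140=11.12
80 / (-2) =-40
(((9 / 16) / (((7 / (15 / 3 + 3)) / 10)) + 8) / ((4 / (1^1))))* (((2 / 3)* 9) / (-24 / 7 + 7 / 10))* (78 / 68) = -9.10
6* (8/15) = 16/5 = 3.20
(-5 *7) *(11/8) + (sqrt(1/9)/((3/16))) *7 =-2569/72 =-35.68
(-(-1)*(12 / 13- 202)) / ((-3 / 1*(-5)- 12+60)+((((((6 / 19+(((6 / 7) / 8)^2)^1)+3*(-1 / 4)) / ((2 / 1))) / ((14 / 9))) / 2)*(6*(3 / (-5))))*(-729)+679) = -5451340160 / 15282344051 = -0.36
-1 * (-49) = 49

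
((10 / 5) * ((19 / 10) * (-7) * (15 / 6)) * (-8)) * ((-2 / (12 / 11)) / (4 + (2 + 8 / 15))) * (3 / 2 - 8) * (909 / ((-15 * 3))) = -274417 / 14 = -19601.21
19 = 19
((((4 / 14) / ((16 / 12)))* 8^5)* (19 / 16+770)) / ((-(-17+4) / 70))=379054080 / 13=29158006.15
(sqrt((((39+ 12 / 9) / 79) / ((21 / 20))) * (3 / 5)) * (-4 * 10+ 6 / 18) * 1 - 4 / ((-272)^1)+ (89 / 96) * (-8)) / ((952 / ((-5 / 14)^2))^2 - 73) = -233750 * sqrt(1659) / 24754552004529 - 471875 / 3551285941578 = -0.00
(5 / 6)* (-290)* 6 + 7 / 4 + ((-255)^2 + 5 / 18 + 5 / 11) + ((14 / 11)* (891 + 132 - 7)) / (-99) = 92295539 / 1452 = 63564.42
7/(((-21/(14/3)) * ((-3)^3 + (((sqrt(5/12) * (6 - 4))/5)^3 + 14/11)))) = 605 * sqrt(15)/57921483 + 1167375/19307161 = 0.06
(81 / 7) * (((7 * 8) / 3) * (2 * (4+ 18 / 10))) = 12528 / 5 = 2505.60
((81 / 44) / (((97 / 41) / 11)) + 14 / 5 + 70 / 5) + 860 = 1717597 / 1940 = 885.36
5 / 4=1.25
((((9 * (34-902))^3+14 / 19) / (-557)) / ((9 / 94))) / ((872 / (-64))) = -6811741294643936 / 10381923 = -656115566.90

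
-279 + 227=-52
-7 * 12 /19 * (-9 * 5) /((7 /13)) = 7020 /19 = 369.47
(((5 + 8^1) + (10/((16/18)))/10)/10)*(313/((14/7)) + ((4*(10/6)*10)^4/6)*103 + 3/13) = 48418262379085/101088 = 478971414.80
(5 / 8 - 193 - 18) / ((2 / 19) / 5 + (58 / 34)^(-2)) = -134463285 / 233096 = -576.86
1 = 1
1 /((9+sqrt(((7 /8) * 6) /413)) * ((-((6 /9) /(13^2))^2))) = -45497673 /6371+85683 * sqrt(177) /12742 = -7051.91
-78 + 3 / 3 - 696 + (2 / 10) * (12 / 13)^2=-653041 / 845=-772.83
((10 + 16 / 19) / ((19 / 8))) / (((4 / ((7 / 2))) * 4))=721 / 722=1.00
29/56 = 0.52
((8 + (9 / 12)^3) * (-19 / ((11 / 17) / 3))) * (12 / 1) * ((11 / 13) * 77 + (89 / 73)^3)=-12060007674057 / 20228884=-596177.61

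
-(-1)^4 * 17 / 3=-17 / 3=-5.67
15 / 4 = 3.75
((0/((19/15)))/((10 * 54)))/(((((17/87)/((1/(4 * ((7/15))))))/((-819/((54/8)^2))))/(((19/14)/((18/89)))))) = 0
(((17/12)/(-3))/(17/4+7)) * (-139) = 2363/405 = 5.83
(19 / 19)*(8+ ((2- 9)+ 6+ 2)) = 9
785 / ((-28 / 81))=-63585 / 28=-2270.89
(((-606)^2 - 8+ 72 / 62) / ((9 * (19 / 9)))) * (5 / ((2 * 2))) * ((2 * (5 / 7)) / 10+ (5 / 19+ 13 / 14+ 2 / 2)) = 4418455365 / 78337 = 56403.17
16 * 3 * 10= 480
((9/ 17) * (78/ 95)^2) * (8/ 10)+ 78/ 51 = 1392274/ 767125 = 1.81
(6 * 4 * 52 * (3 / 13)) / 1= 288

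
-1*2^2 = -4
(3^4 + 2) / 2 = 83 / 2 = 41.50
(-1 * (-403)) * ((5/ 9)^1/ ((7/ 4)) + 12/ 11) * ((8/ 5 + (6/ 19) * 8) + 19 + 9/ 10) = 16323112/ 1197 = 13636.69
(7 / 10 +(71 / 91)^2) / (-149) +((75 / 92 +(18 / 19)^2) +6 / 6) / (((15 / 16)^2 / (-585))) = -184980171305751 / 102448143070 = -1805.60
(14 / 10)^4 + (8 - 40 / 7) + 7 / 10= 59739 / 8750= 6.83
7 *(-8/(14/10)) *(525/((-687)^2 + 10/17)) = -357000/8023483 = -0.04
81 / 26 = 3.12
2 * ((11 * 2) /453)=44 /453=0.10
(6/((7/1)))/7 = 6/49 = 0.12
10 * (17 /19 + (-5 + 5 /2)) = -305 /19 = -16.05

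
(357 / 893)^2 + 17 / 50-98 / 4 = -478472971 / 19936225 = -24.00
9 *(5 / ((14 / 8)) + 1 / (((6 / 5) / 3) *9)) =395 / 14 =28.21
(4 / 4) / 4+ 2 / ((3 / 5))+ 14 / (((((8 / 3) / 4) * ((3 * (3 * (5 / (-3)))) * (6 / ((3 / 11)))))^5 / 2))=1385038599979 / 386522400000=3.58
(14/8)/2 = 7/8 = 0.88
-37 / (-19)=1.95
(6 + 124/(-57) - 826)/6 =-23432/171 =-137.03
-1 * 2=-2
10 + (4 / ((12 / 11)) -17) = -10 / 3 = -3.33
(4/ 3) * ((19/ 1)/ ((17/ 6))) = 152/ 17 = 8.94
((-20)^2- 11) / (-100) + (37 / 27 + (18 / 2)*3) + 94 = 319897 / 2700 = 118.48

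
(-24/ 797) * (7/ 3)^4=-0.89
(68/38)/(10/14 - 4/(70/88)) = -1190/2869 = -0.41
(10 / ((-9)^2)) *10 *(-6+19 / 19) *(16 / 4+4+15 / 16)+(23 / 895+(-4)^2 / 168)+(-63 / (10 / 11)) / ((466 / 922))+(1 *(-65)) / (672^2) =-162864770534927 / 847539624960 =-192.16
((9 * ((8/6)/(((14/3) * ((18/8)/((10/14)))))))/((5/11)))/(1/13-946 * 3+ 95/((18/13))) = -20592/31752931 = -0.00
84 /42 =2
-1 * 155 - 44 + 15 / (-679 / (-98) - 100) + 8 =-249083 / 1303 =-191.16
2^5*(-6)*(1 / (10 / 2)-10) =9408 / 5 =1881.60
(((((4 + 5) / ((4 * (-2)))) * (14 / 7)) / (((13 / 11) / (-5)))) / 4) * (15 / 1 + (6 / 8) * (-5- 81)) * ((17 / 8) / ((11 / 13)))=-295.84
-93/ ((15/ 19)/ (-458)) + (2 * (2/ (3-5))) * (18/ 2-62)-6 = 270262/ 5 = 54052.40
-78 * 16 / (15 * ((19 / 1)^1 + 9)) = -104 / 35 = -2.97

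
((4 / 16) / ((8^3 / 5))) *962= 2405 / 1024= 2.35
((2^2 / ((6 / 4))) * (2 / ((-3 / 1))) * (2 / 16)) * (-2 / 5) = 4 / 45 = 0.09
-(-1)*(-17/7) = -17/7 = -2.43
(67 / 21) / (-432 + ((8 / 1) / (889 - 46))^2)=-15871161 / 2149002128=-0.01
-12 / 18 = -2 / 3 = -0.67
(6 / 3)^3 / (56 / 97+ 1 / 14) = 10864 / 881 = 12.33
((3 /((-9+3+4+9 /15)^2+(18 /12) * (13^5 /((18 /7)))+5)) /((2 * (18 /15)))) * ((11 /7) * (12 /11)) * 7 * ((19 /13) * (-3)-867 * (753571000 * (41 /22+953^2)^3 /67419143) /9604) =-3968122967256526842943464958461375 /75800732319791334427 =-52349401461131.56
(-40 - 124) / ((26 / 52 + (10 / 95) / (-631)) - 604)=3932392 / 14470727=0.27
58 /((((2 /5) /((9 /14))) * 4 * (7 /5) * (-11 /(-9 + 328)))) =-189225 /392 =-482.72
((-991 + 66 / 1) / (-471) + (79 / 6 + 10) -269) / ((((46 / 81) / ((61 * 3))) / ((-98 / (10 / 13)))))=144608074065 / 14444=10011636.25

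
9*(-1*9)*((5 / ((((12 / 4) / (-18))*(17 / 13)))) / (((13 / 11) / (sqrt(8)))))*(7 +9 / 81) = 380160*sqrt(2) / 17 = 31625.14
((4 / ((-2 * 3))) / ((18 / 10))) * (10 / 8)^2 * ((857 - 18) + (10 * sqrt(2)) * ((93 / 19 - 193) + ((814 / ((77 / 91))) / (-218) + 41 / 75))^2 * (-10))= -104875 / 216 + 2222777442763240 * sqrt(2) / 1042236963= 3015605.93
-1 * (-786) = 786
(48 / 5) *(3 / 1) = 144 / 5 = 28.80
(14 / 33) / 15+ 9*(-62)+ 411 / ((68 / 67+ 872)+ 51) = -17085387349 / 30644955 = -557.53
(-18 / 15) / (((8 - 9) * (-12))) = -1 / 10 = -0.10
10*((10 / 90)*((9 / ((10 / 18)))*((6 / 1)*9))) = 972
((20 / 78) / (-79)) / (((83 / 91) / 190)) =-13300 / 19671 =-0.68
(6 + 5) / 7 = 11 / 7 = 1.57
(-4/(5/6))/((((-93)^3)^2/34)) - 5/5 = -1.00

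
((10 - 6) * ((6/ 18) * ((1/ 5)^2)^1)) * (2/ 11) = 8/ 825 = 0.01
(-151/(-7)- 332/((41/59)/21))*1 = -2873245/287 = -10011.31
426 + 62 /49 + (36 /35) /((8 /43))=212069 /490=432.79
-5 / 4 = -1.25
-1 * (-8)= 8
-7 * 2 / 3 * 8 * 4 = -448 / 3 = -149.33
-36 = -36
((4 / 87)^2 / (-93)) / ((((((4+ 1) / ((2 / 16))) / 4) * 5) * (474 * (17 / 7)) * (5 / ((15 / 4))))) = -7 / 23634013275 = -0.00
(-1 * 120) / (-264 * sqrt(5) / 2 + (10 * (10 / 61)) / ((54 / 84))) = 1152900 / 328201189 + 59677398 * sqrt(5) / 328201189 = 0.41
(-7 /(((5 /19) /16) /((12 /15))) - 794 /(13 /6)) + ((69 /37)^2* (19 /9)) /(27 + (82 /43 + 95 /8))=-4411501337156 /6241852825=-706.76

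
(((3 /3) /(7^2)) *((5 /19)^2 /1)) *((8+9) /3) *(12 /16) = 425 /70756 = 0.01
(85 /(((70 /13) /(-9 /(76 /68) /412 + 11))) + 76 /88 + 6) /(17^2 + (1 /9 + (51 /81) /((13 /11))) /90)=3431160501795 /5503003152416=0.62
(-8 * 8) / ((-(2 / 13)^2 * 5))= 2704 / 5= 540.80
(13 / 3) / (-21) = -13 / 63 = -0.21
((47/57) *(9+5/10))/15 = 47/90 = 0.52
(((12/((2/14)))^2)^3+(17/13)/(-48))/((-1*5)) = -219209971728367/3120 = -70259606323.19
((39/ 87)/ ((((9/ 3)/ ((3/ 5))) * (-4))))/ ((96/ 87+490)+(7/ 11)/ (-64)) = -2288/ 50130825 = -0.00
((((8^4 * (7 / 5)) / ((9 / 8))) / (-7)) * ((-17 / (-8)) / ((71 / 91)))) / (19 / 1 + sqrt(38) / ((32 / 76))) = -15597568 / 60705 + 1949696 * sqrt(38) / 60705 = -58.95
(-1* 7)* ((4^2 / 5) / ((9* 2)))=-56 / 45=-1.24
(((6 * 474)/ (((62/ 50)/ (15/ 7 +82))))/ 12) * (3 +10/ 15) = 412775/ 7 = 58967.86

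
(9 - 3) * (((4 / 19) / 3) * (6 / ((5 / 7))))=336 / 95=3.54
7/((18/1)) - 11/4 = -85/36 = -2.36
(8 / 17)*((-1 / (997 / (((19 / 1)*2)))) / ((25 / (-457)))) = 138928 / 423725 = 0.33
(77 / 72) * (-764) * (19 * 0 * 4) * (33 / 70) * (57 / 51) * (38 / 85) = 0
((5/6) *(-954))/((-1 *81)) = 9.81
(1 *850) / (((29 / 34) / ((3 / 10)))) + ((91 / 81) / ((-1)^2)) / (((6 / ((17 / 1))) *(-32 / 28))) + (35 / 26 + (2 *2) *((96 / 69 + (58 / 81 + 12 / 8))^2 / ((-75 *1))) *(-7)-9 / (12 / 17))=454777301176919 / 1570175895600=289.63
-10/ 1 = -10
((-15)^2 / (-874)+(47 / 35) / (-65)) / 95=-552953 / 188893250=-0.00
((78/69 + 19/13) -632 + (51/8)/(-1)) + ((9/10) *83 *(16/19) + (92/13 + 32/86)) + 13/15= -3309910051/5862792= -564.56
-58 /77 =-0.75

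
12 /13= 0.92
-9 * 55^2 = -27225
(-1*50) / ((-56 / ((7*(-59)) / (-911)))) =0.40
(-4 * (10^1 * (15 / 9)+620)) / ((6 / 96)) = -122240 / 3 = -40746.67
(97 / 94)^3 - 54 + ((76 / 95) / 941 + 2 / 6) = -616279186517 / 11723693160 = -52.57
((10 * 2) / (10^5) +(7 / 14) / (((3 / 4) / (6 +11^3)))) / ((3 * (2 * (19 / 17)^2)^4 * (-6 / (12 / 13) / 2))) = -93265897913442323 / 39741537515940000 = -2.35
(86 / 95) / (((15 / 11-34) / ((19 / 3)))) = -946 / 5385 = -0.18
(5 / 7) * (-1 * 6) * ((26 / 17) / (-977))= 780 / 116263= 0.01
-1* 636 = -636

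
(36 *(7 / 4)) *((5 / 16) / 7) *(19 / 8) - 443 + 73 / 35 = -1945371 / 4480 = -434.23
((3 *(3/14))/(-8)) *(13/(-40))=117/4480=0.03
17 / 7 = 2.43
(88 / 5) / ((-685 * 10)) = -44 / 17125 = -0.00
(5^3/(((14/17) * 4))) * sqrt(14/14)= 2125/56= 37.95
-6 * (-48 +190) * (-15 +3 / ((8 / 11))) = 18531 / 2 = 9265.50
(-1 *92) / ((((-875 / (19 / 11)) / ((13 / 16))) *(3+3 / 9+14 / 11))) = 897 / 28000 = 0.03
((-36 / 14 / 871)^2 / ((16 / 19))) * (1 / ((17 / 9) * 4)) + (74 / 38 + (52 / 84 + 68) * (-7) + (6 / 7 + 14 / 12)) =-274544912364277 / 576336533136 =-476.36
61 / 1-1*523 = -462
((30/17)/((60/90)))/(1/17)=45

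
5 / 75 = 1 / 15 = 0.07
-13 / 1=-13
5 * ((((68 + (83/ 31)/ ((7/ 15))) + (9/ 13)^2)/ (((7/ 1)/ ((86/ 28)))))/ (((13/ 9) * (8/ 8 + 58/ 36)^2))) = 853185718620/ 51603788509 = 16.53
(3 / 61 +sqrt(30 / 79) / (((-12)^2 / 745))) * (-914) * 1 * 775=-263860375 * sqrt(2370) / 5688 - 2125050 / 61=-2293173.94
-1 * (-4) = 4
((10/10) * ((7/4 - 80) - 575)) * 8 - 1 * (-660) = -4566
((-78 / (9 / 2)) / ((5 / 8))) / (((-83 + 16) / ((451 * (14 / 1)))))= 2626624 / 1005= 2613.56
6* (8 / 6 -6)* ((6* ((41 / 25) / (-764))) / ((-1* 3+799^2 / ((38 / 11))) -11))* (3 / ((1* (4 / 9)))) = 441693 / 33529472225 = 0.00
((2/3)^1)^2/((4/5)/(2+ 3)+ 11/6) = 200/897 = 0.22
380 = 380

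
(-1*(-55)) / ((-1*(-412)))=0.13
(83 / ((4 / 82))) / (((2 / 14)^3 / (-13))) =-15173977 / 2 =-7586988.50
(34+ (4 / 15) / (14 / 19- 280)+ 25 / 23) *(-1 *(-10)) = 64227382 / 183057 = 350.86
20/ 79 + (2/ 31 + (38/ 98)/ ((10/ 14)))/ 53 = 1202161/ 4542895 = 0.26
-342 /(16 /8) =-171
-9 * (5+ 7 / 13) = -648 / 13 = -49.85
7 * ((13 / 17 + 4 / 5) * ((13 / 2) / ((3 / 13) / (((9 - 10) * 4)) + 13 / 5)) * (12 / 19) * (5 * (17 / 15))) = 66248 / 661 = 100.22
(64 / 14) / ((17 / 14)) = 64 / 17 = 3.76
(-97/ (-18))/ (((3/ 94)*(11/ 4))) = 18236/ 297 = 61.40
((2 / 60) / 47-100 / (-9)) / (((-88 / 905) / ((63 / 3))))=-5413891 / 2256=-2399.77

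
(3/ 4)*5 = 15/ 4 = 3.75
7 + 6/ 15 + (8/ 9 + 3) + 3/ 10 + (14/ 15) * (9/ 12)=12.29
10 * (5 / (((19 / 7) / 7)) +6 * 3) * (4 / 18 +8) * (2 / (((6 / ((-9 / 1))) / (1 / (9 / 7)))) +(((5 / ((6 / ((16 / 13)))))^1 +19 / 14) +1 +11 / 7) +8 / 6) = 468913210 / 46683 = 10044.62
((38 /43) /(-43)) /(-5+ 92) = -38 /160863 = -0.00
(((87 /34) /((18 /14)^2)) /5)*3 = 1421 /1530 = 0.93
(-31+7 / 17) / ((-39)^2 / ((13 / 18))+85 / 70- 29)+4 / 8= 96011 / 197846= 0.49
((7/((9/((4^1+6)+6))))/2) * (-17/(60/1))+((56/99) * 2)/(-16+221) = -107002/60885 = -1.76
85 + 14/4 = 177/2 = 88.50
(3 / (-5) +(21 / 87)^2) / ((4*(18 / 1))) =-1139 / 151380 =-0.01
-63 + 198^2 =39141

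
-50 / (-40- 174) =25 / 107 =0.23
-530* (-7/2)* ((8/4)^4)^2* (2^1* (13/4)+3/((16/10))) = 3977120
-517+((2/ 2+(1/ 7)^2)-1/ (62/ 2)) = -783822/ 1519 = -516.01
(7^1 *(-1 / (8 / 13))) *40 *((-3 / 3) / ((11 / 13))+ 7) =-29120 / 11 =-2647.27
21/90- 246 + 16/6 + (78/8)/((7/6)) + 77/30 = -48757/210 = -232.18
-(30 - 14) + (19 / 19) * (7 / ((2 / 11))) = 45 / 2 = 22.50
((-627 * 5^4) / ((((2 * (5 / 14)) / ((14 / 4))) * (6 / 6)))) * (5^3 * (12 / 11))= -261843750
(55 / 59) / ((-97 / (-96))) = 5280 / 5723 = 0.92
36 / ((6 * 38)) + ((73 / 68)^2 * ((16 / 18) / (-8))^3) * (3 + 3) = 1584197 / 10674504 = 0.15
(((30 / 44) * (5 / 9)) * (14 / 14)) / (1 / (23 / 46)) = 25 / 132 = 0.19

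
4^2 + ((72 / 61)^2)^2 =248407312 / 13845841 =17.94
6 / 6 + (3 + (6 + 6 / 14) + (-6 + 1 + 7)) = 87 / 7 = 12.43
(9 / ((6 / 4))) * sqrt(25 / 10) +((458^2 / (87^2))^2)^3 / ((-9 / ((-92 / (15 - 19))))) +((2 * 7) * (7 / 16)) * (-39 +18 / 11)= -172423449788117719535151177943676195 / 148921092303586156713520152 +3 * sqrt(10)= -1157817510.66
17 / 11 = 1.55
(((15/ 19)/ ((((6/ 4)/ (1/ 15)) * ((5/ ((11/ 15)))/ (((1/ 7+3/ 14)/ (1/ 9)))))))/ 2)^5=161051/ 4161579589300000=0.00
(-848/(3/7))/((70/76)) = -32224/15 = -2148.27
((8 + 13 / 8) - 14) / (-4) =35 / 32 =1.09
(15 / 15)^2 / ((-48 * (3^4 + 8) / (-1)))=1 / 4272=0.00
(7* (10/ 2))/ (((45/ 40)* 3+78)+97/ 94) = 2632/ 6197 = 0.42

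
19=19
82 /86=41 /43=0.95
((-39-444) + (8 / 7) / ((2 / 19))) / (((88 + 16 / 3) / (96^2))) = -2284416 / 49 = -46620.73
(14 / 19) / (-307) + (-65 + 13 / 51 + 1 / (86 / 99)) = -1627019263 / 25583538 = -63.60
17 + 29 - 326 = -280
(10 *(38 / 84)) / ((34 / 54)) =855 / 119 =7.18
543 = 543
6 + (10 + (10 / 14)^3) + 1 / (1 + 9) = 56473 / 3430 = 16.46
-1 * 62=-62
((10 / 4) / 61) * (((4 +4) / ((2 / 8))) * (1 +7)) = 640 / 61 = 10.49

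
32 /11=2.91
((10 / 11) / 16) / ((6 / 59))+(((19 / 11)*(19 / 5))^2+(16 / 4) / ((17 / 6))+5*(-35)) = -320764139 / 2468400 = -129.95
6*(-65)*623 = -242970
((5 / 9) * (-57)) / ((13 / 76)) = -7220 / 39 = -185.13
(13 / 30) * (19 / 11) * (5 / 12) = 247 / 792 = 0.31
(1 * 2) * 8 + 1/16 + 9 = 401/16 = 25.06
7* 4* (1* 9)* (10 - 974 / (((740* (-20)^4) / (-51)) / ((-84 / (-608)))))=5669024859351 / 2249600000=2520.01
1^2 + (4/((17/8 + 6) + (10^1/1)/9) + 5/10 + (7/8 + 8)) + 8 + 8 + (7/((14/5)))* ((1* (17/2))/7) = 158769/5320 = 29.84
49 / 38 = 1.29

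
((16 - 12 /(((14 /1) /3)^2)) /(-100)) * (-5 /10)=757 /9800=0.08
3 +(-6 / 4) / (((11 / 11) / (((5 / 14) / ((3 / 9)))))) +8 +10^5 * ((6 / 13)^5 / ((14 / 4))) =6318450059 / 10396204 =607.77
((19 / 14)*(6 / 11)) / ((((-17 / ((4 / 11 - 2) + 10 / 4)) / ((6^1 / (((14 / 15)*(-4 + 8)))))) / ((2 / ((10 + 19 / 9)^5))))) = -2877753015 / 6203300971449428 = -0.00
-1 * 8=-8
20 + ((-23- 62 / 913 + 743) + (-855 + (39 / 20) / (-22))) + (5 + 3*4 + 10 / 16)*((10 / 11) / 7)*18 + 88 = 3590401 / 255640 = 14.04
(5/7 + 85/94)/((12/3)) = 1065/2632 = 0.40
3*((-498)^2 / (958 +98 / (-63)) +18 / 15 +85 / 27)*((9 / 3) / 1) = 76594439 / 32280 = 2372.81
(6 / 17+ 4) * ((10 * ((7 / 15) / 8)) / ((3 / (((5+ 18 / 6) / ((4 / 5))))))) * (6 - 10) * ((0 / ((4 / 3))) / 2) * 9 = 0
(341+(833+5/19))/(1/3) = 66933/19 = 3522.79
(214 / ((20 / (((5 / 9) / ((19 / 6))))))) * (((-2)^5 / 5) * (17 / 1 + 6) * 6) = -157504 / 95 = -1657.94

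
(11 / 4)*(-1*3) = -33 / 4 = -8.25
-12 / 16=-3 / 4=-0.75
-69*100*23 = -158700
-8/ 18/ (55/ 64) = -256/ 495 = -0.52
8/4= 2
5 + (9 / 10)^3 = 5729 / 1000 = 5.73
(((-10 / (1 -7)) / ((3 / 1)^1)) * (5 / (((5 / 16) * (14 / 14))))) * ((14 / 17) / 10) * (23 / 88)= 322 / 1683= 0.19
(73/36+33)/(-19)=-1261/684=-1.84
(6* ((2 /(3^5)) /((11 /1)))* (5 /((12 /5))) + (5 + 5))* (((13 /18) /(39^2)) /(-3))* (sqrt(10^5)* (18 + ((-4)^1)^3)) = 61536500* sqrt(10) /8444007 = 23.05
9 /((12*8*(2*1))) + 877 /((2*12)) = 7025 /192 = 36.59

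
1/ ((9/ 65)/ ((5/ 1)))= 325/ 9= 36.11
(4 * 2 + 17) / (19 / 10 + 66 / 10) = 50 / 17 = 2.94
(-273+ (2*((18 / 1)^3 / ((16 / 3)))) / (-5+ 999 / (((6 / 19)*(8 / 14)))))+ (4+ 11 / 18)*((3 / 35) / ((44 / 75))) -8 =-7630184033 / 27257384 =-279.93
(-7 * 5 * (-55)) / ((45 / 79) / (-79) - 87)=-12013925 / 543012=-22.12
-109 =-109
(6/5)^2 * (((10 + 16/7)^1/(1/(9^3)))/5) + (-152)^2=22472984/875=25683.41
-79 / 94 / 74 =-79 / 6956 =-0.01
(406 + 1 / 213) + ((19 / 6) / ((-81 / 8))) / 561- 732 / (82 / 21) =86724881525 / 396836253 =218.54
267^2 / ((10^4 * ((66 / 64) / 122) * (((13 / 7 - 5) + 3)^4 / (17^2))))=4023287770908 / 6875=585205493.95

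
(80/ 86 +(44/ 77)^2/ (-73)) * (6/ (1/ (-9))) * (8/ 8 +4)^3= -6248.88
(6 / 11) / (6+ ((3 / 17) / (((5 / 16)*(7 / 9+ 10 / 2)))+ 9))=2210 / 61171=0.04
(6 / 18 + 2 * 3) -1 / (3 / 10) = 3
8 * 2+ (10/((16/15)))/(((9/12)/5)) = 157/2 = 78.50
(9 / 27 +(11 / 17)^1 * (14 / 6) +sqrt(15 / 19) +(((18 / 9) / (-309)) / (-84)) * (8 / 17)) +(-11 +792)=sqrt(285) / 19 +86357779 / 110313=783.73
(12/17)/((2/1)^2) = 3/17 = 0.18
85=85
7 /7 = 1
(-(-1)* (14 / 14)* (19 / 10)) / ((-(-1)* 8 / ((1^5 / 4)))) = 19 / 320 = 0.06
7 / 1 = 7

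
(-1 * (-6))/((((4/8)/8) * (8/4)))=48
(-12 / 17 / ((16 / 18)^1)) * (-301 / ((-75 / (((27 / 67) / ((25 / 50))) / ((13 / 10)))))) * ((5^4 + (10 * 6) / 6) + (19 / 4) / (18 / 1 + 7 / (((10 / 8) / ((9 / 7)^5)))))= -1867640733189 / 1488221956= -1254.95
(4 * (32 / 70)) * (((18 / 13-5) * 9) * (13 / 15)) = -9024 / 175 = -51.57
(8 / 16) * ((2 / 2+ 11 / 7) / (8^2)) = 9 / 448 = 0.02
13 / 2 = 6.50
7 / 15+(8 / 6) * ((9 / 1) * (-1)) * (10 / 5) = -353 / 15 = -23.53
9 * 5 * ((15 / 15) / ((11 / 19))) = 855 / 11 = 77.73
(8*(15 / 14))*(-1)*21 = -180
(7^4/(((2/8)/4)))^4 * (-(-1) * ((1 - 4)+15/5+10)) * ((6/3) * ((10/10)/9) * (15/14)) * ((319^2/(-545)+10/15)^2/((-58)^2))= 14395241896431901843744587776/269781867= 53358819317652293672.30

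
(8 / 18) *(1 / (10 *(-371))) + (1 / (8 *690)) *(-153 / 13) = -0.00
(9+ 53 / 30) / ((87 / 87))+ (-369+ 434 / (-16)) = -46243 / 120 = -385.36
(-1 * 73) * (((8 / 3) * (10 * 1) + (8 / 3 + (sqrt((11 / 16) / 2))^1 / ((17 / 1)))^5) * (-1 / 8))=127906824805073 * sqrt(22) / 7537191616512 + 30672711118357 / 20782697472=1555.47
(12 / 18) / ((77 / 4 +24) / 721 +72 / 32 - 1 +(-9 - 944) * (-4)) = 2884 / 16496379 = 0.00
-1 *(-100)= 100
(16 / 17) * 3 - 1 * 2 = 14 / 17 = 0.82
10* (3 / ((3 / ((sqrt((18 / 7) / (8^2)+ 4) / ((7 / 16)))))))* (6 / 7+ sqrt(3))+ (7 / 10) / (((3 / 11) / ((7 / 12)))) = 120.45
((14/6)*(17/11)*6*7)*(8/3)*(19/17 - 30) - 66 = -387122/33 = -11730.97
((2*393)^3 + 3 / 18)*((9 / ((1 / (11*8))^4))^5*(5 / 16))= 6949981525516214952400913900409433391315964018032640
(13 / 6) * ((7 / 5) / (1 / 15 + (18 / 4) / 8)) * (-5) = -24.11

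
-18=-18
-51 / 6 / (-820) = 17 / 1640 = 0.01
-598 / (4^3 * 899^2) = -299 / 25862432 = -0.00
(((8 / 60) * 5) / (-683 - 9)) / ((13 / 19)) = -19 / 13494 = -0.00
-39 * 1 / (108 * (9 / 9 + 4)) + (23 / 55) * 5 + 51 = 104977 / 1980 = 53.02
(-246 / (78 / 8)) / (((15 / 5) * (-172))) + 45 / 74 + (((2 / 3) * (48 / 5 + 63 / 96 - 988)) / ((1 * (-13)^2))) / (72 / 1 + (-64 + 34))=1531786271 / 2710300320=0.57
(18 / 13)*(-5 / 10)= -9 / 13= -0.69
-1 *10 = -10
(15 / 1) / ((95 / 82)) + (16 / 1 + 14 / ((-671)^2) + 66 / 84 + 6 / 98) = 24978046025 / 838348742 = 29.79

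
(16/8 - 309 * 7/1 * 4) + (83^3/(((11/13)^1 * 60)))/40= -220926769/26400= -8368.44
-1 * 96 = -96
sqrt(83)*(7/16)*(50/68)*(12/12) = 175*sqrt(83)/544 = 2.93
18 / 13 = 1.38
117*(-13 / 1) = -1521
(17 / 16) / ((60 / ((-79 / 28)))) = -1343 / 26880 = -0.05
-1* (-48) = 48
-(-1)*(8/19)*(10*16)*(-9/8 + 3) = 2400/19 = 126.32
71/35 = 2.03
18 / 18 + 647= 648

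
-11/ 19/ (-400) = 11/ 7600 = 0.00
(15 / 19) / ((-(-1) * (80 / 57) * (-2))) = -9 / 32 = -0.28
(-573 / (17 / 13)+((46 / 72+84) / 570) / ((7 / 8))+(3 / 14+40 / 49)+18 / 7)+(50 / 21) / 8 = -3710131133 / 8546580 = -434.11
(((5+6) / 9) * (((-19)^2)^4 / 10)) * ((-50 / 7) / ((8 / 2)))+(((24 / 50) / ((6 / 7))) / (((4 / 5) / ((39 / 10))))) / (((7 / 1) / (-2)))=-23352399186289 / 6300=-3706730029.57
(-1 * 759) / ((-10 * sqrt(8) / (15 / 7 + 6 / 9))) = 14927 * sqrt(2) / 280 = 75.39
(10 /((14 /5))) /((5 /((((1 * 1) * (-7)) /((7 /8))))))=-40 /7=-5.71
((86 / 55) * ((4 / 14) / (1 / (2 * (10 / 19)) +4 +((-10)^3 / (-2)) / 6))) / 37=2064 / 15091153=0.00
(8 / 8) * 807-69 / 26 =804.35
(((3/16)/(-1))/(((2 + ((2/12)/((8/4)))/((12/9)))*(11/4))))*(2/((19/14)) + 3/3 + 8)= -796/2299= -0.35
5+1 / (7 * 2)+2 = 99 / 14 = 7.07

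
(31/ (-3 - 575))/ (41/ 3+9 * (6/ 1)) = -93/ 117334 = -0.00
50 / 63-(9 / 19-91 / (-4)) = -107395 / 4788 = -22.43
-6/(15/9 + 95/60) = -24/13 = -1.85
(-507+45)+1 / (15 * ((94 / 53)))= -651367 / 1410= -461.96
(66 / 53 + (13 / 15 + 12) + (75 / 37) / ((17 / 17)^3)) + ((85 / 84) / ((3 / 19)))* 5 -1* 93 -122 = -412182373 / 2470860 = -166.82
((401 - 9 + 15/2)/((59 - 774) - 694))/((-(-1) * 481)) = -799/1355458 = -0.00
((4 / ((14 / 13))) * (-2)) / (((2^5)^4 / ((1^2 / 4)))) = -13 / 7340032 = -0.00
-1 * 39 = -39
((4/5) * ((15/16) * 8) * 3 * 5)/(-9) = -10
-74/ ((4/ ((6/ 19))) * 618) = -37/ 3914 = -0.01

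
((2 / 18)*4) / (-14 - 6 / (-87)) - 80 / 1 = -72749 / 909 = -80.03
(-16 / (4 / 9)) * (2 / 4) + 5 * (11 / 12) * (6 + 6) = 37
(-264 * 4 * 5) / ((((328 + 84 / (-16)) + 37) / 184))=-3886080 / 1439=-2700.54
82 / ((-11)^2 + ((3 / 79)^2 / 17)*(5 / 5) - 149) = -2.93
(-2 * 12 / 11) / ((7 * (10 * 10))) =-6 / 1925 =-0.00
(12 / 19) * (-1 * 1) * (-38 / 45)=8 / 15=0.53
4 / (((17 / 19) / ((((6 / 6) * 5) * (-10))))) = -3800 / 17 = -223.53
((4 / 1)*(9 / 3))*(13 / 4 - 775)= -9261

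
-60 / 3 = -20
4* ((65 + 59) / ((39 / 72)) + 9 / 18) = 917.69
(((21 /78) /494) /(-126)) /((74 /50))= -25 /8554104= -0.00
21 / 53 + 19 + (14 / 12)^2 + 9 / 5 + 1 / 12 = 53998 / 2385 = 22.64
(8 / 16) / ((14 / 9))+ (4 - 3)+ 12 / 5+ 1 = 661 / 140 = 4.72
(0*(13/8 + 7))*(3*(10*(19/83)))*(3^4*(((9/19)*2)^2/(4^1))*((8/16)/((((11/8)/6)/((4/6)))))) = 0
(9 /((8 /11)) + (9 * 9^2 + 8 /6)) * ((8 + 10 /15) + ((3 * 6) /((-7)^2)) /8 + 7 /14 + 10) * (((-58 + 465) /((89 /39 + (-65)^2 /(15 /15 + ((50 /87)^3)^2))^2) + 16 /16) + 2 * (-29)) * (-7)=115706823198414329259927505199951857166875 /20322735319627565515913898862706688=5693467.02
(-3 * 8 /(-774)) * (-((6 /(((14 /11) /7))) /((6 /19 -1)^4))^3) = -106053197661974170476 /1001817660266683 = -105860.78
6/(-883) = -6/883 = -0.01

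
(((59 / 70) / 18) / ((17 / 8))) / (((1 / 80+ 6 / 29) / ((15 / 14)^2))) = 0.12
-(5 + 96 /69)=-147 /23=-6.39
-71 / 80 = -0.89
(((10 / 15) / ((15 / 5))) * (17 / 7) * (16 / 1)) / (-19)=-544 / 1197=-0.45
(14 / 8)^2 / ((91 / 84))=147 / 52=2.83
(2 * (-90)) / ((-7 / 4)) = 720 / 7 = 102.86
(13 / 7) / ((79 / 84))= 156 / 79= 1.97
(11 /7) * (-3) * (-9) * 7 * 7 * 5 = 10395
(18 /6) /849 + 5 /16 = 1431 /4528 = 0.32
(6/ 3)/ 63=2/ 63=0.03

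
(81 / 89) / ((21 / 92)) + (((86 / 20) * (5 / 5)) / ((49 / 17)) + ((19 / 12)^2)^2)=5318968957 / 452148480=11.76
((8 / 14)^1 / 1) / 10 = 0.06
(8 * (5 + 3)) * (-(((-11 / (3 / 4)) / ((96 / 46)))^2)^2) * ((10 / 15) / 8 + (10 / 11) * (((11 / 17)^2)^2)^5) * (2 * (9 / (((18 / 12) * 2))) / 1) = -16681843536775993659534559632670201 / 213323378072117786555815233288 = -78199.79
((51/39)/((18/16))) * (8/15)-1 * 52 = -90172/1755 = -51.38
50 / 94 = 25 / 47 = 0.53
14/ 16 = 7/ 8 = 0.88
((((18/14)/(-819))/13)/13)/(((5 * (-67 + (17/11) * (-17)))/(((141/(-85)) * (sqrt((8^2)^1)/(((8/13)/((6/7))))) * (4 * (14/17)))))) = -4136/3410322825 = -0.00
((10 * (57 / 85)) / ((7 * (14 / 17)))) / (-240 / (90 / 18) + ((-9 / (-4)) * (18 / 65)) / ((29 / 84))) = -35815 / 1422274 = -0.03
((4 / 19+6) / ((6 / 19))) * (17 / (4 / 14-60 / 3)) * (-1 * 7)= 49147 / 414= 118.71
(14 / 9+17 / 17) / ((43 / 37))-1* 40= -14629 / 387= -37.80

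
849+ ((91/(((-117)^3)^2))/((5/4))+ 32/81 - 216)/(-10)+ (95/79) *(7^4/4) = 2482250774427435631/1558830553382700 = 1592.38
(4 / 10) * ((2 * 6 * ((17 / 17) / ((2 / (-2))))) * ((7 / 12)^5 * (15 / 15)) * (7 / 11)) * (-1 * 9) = 117649 / 63360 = 1.86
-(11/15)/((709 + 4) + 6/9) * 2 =-22/10705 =-0.00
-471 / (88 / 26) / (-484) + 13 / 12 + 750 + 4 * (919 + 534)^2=539571685949 / 63888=8445587.37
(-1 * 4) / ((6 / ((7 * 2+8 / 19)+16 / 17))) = -3308 / 323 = -10.24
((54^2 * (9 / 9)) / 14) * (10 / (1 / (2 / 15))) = 1944 / 7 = 277.71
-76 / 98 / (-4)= 19 / 98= 0.19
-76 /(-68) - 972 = -970.88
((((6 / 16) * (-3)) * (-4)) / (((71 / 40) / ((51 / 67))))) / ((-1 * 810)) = -34 / 14271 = -0.00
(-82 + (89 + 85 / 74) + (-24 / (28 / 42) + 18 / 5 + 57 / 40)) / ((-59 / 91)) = 3074253 / 87320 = 35.21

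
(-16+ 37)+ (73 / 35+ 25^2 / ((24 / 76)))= 420473 / 210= 2002.25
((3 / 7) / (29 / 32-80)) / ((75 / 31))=-992 / 442925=-0.00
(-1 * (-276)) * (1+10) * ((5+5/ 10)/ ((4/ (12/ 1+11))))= 192027/ 2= 96013.50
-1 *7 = -7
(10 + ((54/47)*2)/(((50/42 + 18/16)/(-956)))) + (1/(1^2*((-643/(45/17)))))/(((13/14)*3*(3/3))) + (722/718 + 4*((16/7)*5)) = -5823909216264673/6528947771437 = -892.01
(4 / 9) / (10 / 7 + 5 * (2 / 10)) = 28 / 153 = 0.18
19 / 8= 2.38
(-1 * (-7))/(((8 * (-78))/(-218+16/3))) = 2233/936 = 2.39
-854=-854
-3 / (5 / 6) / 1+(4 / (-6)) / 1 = -64 / 15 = -4.27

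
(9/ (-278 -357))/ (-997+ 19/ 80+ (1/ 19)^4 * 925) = 18766224/ 1319765313347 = 0.00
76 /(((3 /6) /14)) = 2128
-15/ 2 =-7.50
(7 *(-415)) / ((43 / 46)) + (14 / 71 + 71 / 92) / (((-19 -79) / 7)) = -12220468387 / 3932264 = -3107.74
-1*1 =-1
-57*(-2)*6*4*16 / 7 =43776 / 7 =6253.71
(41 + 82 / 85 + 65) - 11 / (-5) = 9279 / 85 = 109.16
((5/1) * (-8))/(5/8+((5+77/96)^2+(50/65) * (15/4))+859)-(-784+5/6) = 504497185591/644212734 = 783.12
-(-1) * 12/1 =12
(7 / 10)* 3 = 21 / 10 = 2.10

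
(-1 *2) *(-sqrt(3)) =2 *sqrt(3) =3.46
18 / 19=0.95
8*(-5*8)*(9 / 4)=-720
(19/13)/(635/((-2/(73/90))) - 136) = -684/184171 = -0.00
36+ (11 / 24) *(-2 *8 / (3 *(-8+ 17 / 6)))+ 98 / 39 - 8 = 37462 / 1209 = 30.99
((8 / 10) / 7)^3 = 64 / 42875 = 0.00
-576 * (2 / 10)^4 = -576 / 625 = -0.92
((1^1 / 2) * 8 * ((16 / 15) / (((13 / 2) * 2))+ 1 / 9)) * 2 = 904 / 585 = 1.55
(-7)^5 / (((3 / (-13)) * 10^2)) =218491 / 300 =728.30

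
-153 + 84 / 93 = -4715 / 31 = -152.10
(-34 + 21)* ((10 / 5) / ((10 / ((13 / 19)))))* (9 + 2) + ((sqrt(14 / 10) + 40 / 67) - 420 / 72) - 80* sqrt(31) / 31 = -947293 / 38190 - 80* sqrt(31) / 31 + sqrt(35) / 5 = -37.99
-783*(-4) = 3132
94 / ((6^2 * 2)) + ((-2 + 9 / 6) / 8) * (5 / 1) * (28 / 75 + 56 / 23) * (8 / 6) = 187 / 1380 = 0.14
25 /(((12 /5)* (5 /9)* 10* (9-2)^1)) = 15 /56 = 0.27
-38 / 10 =-19 / 5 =-3.80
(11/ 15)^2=121/ 225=0.54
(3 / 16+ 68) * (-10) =-5455 / 8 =-681.88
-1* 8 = -8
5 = 5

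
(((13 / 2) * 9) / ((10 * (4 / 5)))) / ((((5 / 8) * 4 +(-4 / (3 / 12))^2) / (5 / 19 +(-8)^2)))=12987 / 7144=1.82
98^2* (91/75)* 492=143330096/25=5733203.84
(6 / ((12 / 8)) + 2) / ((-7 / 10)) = -60 / 7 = -8.57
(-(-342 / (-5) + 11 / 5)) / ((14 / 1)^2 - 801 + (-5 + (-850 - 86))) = 353 / 7730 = 0.05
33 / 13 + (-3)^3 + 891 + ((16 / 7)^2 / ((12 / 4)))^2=244277353 / 280917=869.57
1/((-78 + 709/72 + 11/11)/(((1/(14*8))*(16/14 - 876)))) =27558/236915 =0.12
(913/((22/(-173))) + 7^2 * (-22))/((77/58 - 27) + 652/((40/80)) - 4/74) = -3544119/548635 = -6.46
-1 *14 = -14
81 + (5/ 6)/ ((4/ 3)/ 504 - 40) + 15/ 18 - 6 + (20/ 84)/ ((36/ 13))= 867516865/ 11429964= 75.90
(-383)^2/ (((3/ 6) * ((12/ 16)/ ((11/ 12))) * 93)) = 3855.62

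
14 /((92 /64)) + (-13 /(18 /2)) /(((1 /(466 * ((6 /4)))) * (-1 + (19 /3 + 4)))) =-63395 /644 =-98.44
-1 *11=-11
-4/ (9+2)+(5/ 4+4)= 215/ 44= 4.89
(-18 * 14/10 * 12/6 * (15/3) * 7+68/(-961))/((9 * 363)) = -1695272/3139587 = -0.54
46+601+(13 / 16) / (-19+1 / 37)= 558971 / 864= 646.96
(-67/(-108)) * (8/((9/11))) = 1474/243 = 6.07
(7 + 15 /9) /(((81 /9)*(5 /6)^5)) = 2.40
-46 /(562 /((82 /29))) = -0.23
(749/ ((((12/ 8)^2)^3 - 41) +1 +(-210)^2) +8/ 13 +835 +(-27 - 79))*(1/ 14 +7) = 378374041881/ 73334794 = 5159.54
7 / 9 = 0.78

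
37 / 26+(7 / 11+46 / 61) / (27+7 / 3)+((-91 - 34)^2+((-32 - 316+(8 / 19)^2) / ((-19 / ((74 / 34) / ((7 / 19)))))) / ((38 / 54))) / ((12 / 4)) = 9888910245198889 / 1879652486712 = 5261.03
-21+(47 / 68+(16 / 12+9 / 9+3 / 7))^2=-18508103 / 2039184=-9.08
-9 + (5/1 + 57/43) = -115/43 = -2.67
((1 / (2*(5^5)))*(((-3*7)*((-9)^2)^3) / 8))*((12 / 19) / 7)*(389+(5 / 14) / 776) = -20213310073869 / 2580200000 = -7834.01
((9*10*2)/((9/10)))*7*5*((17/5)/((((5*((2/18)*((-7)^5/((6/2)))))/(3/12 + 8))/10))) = -1514700/2401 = -630.86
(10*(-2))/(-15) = 4/3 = 1.33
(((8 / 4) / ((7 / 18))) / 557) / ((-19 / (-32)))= 1152 / 74081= 0.02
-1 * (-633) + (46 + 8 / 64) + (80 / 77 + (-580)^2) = 207641381 / 616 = 337080.16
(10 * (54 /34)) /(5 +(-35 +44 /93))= -12555 /23341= -0.54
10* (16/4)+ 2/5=202/5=40.40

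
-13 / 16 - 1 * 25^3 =-250013 / 16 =-15625.81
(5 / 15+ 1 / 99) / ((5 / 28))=952 / 495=1.92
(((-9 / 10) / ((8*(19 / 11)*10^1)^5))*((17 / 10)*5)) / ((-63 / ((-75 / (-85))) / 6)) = 1449459 / 113591536844800000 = 0.00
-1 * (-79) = 79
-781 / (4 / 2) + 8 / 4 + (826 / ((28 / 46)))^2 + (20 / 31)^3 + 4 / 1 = 109694321039 / 59582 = 1841064.77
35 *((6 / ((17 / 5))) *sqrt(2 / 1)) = 1050 *sqrt(2) / 17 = 87.35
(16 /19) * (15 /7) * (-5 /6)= -200 /133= -1.50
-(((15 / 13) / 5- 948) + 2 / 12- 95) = 81323 / 78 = 1042.60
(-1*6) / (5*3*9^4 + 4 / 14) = -42 / 688907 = -0.00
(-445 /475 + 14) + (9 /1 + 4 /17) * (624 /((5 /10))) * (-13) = -241959863 /1615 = -149820.35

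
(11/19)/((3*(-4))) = -11/228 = -0.05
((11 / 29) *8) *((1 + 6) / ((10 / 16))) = 4928 / 145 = 33.99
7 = 7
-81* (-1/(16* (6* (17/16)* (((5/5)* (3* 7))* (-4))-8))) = -81/8696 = -0.01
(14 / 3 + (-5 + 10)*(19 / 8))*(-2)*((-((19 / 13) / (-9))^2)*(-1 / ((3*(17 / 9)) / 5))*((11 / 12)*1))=-7882435 / 11170224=-0.71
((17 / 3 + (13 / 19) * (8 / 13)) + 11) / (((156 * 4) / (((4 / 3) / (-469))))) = -487 / 6255522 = -0.00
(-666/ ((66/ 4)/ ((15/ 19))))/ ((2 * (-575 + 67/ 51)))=84915/ 3057461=0.03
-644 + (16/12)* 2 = -1924/3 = -641.33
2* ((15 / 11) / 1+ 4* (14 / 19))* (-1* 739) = -1331678 / 209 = -6371.67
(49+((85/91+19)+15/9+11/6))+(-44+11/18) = 23788/819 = 29.05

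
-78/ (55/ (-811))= 63258/ 55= 1150.15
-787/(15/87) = -22823/5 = -4564.60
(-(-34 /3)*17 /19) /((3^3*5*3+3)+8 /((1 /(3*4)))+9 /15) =2890 /143811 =0.02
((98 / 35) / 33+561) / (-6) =-92579 / 990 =-93.51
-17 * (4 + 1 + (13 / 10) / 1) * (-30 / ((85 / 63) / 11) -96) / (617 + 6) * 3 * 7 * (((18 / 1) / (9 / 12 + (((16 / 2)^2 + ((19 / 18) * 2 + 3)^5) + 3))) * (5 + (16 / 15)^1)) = 2016078829128 / 53390730205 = 37.76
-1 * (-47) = 47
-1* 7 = -7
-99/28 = -3.54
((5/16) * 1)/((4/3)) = 15/64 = 0.23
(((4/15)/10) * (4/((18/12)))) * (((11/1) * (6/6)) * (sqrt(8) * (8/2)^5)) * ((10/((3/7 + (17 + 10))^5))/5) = 184877 * sqrt(2)/895795200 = 0.00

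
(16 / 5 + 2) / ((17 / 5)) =26 / 17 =1.53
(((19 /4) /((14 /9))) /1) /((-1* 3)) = -57 /56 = -1.02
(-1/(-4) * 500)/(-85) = -25/17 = -1.47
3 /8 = 0.38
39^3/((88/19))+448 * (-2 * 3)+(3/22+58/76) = 16921327/1672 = 10120.41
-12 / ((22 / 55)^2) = -75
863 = 863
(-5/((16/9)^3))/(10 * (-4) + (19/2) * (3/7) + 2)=5103/194560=0.03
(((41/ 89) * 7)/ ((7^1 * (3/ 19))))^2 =606841/ 71289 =8.51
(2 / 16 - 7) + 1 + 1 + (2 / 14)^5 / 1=-655465 / 134456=-4.87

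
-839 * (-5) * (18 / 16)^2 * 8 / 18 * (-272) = -641835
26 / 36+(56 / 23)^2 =63325 / 9522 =6.65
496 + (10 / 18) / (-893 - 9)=4026523 / 8118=496.00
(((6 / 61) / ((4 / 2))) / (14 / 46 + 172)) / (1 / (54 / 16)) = 621 / 644648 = 0.00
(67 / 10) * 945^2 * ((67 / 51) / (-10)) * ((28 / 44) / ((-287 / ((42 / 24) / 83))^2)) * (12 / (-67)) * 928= 971682642 / 2165536483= 0.45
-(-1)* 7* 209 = 1463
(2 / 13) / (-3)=-0.05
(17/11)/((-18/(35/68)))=-0.04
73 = 73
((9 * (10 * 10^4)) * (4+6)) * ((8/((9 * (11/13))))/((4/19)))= 494000000/11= 44909090.91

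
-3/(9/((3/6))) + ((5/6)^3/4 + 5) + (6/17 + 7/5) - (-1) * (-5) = 127121/73440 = 1.73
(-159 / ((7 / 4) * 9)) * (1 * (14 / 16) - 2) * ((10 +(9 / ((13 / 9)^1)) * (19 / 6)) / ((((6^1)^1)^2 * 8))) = 40969 / 34944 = 1.17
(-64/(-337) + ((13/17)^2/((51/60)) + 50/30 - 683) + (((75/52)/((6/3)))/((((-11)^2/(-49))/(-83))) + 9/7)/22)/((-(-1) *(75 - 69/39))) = -6538767819789235/704905576459392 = -9.28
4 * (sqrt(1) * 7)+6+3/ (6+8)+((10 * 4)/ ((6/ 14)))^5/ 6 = 12047257949191/ 10206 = 1180409362.06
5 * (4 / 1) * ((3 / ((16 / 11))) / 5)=33 / 4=8.25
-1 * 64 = -64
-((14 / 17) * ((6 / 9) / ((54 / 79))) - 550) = 756244 / 1377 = 549.20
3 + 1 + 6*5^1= 34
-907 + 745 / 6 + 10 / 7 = -32819 / 42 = -781.40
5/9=0.56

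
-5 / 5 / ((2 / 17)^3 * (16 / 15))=-73695 / 128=-575.74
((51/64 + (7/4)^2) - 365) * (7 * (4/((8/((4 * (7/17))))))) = -1132537/544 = -2081.87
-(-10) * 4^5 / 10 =1024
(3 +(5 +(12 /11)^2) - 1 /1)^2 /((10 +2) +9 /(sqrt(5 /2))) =9820810 /1361613 - 982081 * sqrt(10) /907742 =3.79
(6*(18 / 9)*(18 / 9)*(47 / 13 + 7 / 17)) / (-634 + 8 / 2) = -712 / 4641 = -0.15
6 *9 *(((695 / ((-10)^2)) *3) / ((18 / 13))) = 16263 / 20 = 813.15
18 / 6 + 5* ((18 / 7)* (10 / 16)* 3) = 759 / 28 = 27.11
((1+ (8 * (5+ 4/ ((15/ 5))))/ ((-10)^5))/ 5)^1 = 37481/ 187500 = 0.20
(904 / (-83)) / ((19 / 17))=-15368 / 1577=-9.75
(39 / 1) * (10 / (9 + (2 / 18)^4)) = 255879 / 5905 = 43.33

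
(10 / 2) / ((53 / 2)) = 10 / 53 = 0.19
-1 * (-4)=4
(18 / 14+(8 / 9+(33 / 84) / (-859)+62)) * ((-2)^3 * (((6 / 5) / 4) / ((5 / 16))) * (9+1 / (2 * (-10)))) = -9946420684 / 2254875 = -4411.07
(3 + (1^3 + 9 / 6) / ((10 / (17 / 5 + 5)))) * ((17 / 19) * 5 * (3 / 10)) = 2601 / 380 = 6.84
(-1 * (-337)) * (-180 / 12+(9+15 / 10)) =-3033 / 2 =-1516.50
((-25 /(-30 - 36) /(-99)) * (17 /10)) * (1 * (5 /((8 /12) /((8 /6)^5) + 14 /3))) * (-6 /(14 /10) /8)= 68000 /18831351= 0.00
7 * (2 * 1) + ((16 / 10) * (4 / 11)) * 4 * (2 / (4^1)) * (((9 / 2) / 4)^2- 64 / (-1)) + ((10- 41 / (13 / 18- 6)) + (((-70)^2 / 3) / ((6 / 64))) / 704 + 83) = 2026414 / 9405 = 215.46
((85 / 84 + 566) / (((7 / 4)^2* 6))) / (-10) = -47629 / 15435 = -3.09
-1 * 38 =-38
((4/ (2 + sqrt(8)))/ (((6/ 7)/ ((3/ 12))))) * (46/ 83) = -161/ 498 + 161 * sqrt(2)/ 498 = 0.13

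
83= 83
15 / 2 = 7.50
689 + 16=705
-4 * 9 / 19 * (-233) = 441.47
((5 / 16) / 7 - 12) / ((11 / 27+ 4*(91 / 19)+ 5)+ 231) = -52839 / 1129520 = -0.05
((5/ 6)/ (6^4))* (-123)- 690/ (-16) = 111575/ 2592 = 43.05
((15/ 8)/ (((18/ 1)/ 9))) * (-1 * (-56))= 105/ 2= 52.50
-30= -30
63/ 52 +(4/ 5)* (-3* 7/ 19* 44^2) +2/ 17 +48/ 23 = -3299872753/ 1931540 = -1708.42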